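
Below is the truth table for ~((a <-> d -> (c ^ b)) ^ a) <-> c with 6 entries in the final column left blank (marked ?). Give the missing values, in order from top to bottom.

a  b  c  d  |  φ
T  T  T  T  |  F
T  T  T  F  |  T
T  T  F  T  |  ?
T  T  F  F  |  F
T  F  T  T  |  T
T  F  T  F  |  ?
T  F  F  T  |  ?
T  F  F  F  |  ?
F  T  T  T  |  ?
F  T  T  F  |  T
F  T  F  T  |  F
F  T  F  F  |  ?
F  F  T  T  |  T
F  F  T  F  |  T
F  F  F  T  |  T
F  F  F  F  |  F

Row a=T, b=T, c=F, d=T: ~((a <-> d -> (c ^ b)) ^ a) = T, so the formula = F.
Row a=T, b=F, c=T, d=F: ~((a <-> d -> (c ^ b)) ^ a) = T, so the formula = T.
Row a=T, b=F, c=F, d=T: ~((a <-> d -> (c ^ b)) ^ a) = F, so the formula = T.
Row a=T, b=F, c=F, d=F: ~((a <-> d -> (c ^ b)) ^ a) = T, so the formula = F.
Row a=F, b=T, c=T, d=T: ~((a <-> d -> (c ^ b)) ^ a) = F, so the formula = F.
Row a=F, b=T, c=F, d=F: ~((a <-> d -> (c ^ b)) ^ a) = T, so the formula = F.

F, T, T, F, F, F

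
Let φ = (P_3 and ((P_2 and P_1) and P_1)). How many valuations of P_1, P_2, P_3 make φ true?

1

P_1 | P_2 | P_3 | φ
--- | --- | --- | -
 T  |  T  |  T  | T
 T  |  T  |  F  | F
 T  |  F  |  T  | F
 T  |  F  |  F  | F
 F  |  T  |  T  | F
 F  |  T  |  F  | F
 F  |  F  |  T  | F
 F  |  F  |  F  | F
The formula is true on 1 of the 8 rows.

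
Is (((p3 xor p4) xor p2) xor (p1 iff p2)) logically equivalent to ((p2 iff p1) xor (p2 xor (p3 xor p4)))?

equivalent

p1 | p2 | p3 | p4 || φ | ψ
T  | T  | T  | T  || F | F
T  | T  | T  | F  || T | T
T  | T  | F  | T  || T | T
T  | T  | F  | F  || F | F
T  | F  | T  | T  || F | F
T  | F  | T  | F  || T | T
T  | F  | F  | T  || T | T
T  | F  | F  | F  || F | F
F  | T  | T  | T  || T | T
F  | T  | T  | F  || F | F
F  | T  | F  | T  || F | F
F  | T  | F  | F  || T | T
F  | F  | T  | T  || T | T
F  | F  | T  | F  || F | F
F  | F  | F  | T  || F | F
F  | F  | F  | F  || T | T
The columns for φ and ψ agree on every row, so they are logically equivalent.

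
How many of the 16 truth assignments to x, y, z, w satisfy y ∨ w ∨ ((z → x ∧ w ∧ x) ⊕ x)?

x  y  z  w  |  ((y ∨ w) ∨ ((z → ((x ∧ w) ∧ x)) ⊕ x))
F  F  F  F  |                    T                  
F  F  F  T  |                    T                  
F  F  T  F  |                    F                  
F  F  T  T  |                    T                  
F  T  F  F  |                    T                  
F  T  F  T  |                    T                  
F  T  T  F  |                    T                  
F  T  T  T  |                    T                  
T  F  F  F  |                    F                  
T  F  F  T  |                    T                  
T  F  T  F  |                    T                  
T  F  T  T  |                    T                  
T  T  F  F  |                    T                  
T  T  F  T  |                    T                  
T  T  T  F  |                    T                  
T  T  T  T  |                    T                  
The formula is true on 14 of the 16 rows.

14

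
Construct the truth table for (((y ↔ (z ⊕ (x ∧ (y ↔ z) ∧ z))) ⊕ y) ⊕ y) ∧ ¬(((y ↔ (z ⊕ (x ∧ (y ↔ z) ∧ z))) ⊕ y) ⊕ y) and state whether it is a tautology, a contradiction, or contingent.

x | y | z | (y ↔ z) | (x ∧ (y ↔ z) ∧ z) | (z ⊕ (x ∧ (y ↔ z) ∧ z)) | φ
- | - | - | ------- | ----------------- | ----------------------- | -
1 | 1 | 1 |    1    |         1         |            0            | 0
1 | 1 | 0 |    0    |         0         |            0            | 0
1 | 0 | 1 |    0    |         0         |            1            | 0
1 | 0 | 0 |    1    |         0         |            0            | 0
0 | 1 | 1 |    1    |         0         |            1            | 0
0 | 1 | 0 |    0    |         0         |            0            | 0
0 | 0 | 1 |    0    |         0         |            1            | 0
0 | 0 | 0 |    1    |         0         |            0            | 0
Every row is 0, so the formula is a contradiction.

contradiction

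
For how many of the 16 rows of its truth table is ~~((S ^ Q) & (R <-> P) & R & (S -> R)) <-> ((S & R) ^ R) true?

  P   |   Q   |   R   |   S   | (S ^ Q) | (R <-> P) | (S -> R) | (S & R) | ((S & R) ^ R) |   φ  
----- | ----- | ----- | ----- | ------- | --------- | -------- | ------- | ------------- | -----
 True |  True |  True |  True |  False  |    True   |   True   |   True  |     False     |  True
 True |  True |  True | False |   True  |    True   |   True   |  False  |      True     |  True
 True |  True | False |  True |  False  |   False   |  False   |  False  |     False     |  True
 True |  True | False | False |   True  |   False   |   True   |  False  |     False     |  True
 True | False |  True |  True |   True  |    True   |   True   |   True  |     False     | False
 True | False |  True | False |  False  |    True   |   True   |  False  |      True     | False
 True | False | False |  True |   True  |   False   |  False   |  False  |     False     |  True
 True | False | False | False |  False  |   False   |   True   |  False  |     False     |  True
False |  True |  True |  True |  False  |   False   |   True   |   True  |     False     |  True
False |  True |  True | False |   True  |   False   |   True   |  False  |      True     | False
False |  True | False |  True |  False  |    True   |  False   |  False  |     False     |  True
False |  True | False | False |   True  |    True   |   True   |  False  |     False     |  True
False | False |  True |  True |   True  |   False   |   True   |   True  |     False     |  True
False | False |  True | False |  False  |   False   |   True   |  False  |      True     | False
False | False | False |  True |   True  |    True   |  False   |  False  |     False     |  True
False | False | False | False |  False  |    True   |   True   |  False  |     False     |  True
The formula is true on 12 of the 16 rows.

12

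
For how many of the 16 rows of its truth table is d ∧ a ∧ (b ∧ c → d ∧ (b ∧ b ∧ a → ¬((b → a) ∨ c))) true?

3

a | b | c | d | (d ∧ a) | (b ∧ c) | (b ∧ b) | ((b ∧ b) ∧ a) | (b → a) | ((b → a) ∨ c) | ¬((b → a) ∨ c) | φ
- | - | - | - | ------- | ------- | ------- | ------------- | ------- | ------------- | -------------- | -
1 | 1 | 1 | 1 |    1    |    1    |    1    |       1       |    1    |       1       |       0        | 0
1 | 1 | 1 | 0 |    0    |    1    |    1    |       1       |    1    |       1       |       0        | 0
1 | 1 | 0 | 1 |    1    |    0    |    1    |       1       |    1    |       1       |       0        | 1
1 | 1 | 0 | 0 |    0    |    0    |    1    |       1       |    1    |       1       |       0        | 0
1 | 0 | 1 | 1 |    1    |    0    |    0    |       0       |    1    |       1       |       0        | 1
1 | 0 | 1 | 0 |    0    |    0    |    0    |       0       |    1    |       1       |       0        | 0
1 | 0 | 0 | 1 |    1    |    0    |    0    |       0       |    1    |       1       |       0        | 1
1 | 0 | 0 | 0 |    0    |    0    |    0    |       0       |    1    |       1       |       0        | 0
0 | 1 | 1 | 1 |    0    |    1    |    1    |       0       |    0    |       1       |       0        | 0
0 | 1 | 1 | 0 |    0    |    1    |    1    |       0       |    0    |       1       |       0        | 0
0 | 1 | 0 | 1 |    0    |    0    |    1    |       0       |    0    |       0       |       1        | 0
0 | 1 | 0 | 0 |    0    |    0    |    1    |       0       |    0    |       0       |       1        | 0
0 | 0 | 1 | 1 |    0    |    0    |    0    |       0       |    1    |       1       |       0        | 0
0 | 0 | 1 | 0 |    0    |    0    |    0    |       0       |    1    |       1       |       0        | 0
0 | 0 | 0 | 1 |    0    |    0    |    0    |       0       |    1    |       1       |       0        | 0
0 | 0 | 0 | 0 |    0    |    0    |    0    |       0       |    1    |       1       |       0        | 0
The formula is true on 3 of the 16 rows.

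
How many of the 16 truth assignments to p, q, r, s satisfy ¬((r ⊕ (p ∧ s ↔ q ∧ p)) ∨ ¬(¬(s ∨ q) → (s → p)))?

p  q  r  s  |  φ
T  T  T  T  |  T
T  T  T  F  |  F
T  T  F  T  |  F
T  T  F  F  |  T
T  F  T  T  |  F
T  F  T  F  |  T
T  F  F  T  |  T
T  F  F  F  |  F
F  T  T  T  |  T
F  T  T  F  |  T
F  T  F  T  |  F
F  T  F  F  |  F
F  F  T  T  |  T
F  F  T  F  |  T
F  F  F  T  |  F
F  F  F  F  |  F
The formula is true on 8 of the 16 rows.

8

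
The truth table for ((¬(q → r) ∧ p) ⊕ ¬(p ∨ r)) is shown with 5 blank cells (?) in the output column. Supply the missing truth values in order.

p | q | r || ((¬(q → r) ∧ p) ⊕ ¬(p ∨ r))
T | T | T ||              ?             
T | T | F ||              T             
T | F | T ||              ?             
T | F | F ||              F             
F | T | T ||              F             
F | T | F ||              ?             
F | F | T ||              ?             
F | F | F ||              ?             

F, F, T, F, T

Row p=T, q=T, r=T: (¬(q → r) ∧ p) = F, ¬(p ∨ r) = F, so ((¬(q → r) ∧ p) ⊕ ¬(p ∨ r)) = F.
Row p=T, q=F, r=T: (¬(q → r) ∧ p) = F, ¬(p ∨ r) = F, so ((¬(q → r) ∧ p) ⊕ ¬(p ∨ r)) = F.
Row p=F, q=T, r=F: (¬(q → r) ∧ p) = F, ¬(p ∨ r) = T, so ((¬(q → r) ∧ p) ⊕ ¬(p ∨ r)) = T.
Row p=F, q=F, r=T: (¬(q → r) ∧ p) = F, ¬(p ∨ r) = F, so ((¬(q → r) ∧ p) ⊕ ¬(p ∨ r)) = F.
Row p=F, q=F, r=F: (¬(q → r) ∧ p) = F, ¬(p ∨ r) = T, so ((¬(q → r) ∧ p) ⊕ ¬(p ∨ r)) = T.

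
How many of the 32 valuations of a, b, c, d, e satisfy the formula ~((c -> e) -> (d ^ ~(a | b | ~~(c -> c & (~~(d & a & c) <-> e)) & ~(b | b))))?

a  b  c  d  e  |  φ
1  1  1  1  1  |  0
1  1  1  1  0  |  0
1  1  1  0  1  |  1
1  1  1  0  0  |  0
1  1  0  1  1  |  0
1  1  0  1  0  |  0
1  1  0  0  1  |  1
1  1  0  0  0  |  1
1  0  1  1  1  |  0
1  0  1  1  0  |  0
1  0  1  0  1  |  1
1  0  1  0  0  |  0
1  0  0  1  1  |  0
1  0  0  1  0  |  0
1  0  0  0  1  |  1
1  0  0  0  0  |  1
0  1  1  1  1  |  0
0  1  1  1  0  |  0
0  1  1  0  1  |  1
0  1  1  0  0  |  0
0  1  0  1  1  |  0
0  1  0  1  0  |  0
0  1  0  0  1  |  1
0  1  0  0  0  |  1
0  0  1  1  1  |  1
0  0  1  1  0  |  0
0  0  1  0  1  |  0
0  0  1  0  0  |  0
0  0  0  1  1  |  0
0  0  0  1  0  |  0
0  0  0  0  1  |  1
0  0  0  0  0  |  1
The formula is true on 12 of the 32 rows.

12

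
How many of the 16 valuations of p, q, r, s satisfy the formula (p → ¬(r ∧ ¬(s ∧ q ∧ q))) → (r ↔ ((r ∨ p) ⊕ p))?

15

p | q | r | s || (s ∧ q ∧ q) | ¬(s ∧ q ∧ q) | (r ∧ ¬(s ∧ q ∧ q)) | ¬(r ∧ ¬(s ∧ q ∧ q)) | (p → ¬(r ∧ ¬(s ∧ q ∧ q))) | (r ∨ p) | ((r ∨ p) ⊕ p) | (r ↔ ((r ∨ p) ⊕ p)) | φ
T | T | T | T ||      T      |      F       |         F          |          T          |             T             |    T    |       F       |          F          | F
T | T | T | F ||      F      |      T       |         T          |          F          |             F             |    T    |       F       |          F          | T
T | T | F | T ||      T      |      F       |         F          |          T          |             T             |    T    |       F       |          T          | T
T | T | F | F ||      F      |      T       |         F          |          T          |             T             |    T    |       F       |          T          | T
T | F | T | T ||      F      |      T       |         T          |          F          |             F             |    T    |       F       |          F          | T
T | F | T | F ||      F      |      T       |         T          |          F          |             F             |    T    |       F       |          F          | T
T | F | F | T ||      F      |      T       |         F          |          T          |             T             |    T    |       F       |          T          | T
T | F | F | F ||      F      |      T       |         F          |          T          |             T             |    T    |       F       |          T          | T
F | T | T | T ||      T      |      F       |         F          |          T          |             T             |    T    |       T       |          T          | T
F | T | T | F ||      F      |      T       |         T          |          F          |             T             |    T    |       T       |          T          | T
F | T | F | T ||      T      |      F       |         F          |          T          |             T             |    F    |       F       |          T          | T
F | T | F | F ||      F      |      T       |         F          |          T          |             T             |    F    |       F       |          T          | T
F | F | T | T ||      F      |      T       |         T          |          F          |             T             |    T    |       T       |          T          | T
F | F | T | F ||      F      |      T       |         T          |          F          |             T             |    T    |       T       |          T          | T
F | F | F | T ||      F      |      T       |         F          |          T          |             T             |    F    |       F       |          T          | T
F | F | F | F ||      F      |      T       |         F          |          T          |             T             |    F    |       F       |          T          | T
The formula is true on 15 of the 16 rows.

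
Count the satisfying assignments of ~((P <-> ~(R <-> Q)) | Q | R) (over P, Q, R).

1

P  Q  R     (R <-> Q)  ~(R <-> Q)  (P <-> ~(R <-> Q))  ((P <-> ~(R <-> Q)) | Q | R)  ~((P <-> ~(R <-> Q)) | Q | R)
T  T  T         T          F               F                        T                              F              
T  T  F         F          T               T                        T                              F              
T  F  T         F          T               T                        T                              F              
T  F  F         T          F               F                        F                              T              
F  T  T         T          F               T                        T                              F              
F  T  F         F          T               F                        T                              F              
F  F  T         F          T               F                        T                              F              
F  F  F         T          F               T                        T                              F              
The formula is true on 1 of the 8 rows.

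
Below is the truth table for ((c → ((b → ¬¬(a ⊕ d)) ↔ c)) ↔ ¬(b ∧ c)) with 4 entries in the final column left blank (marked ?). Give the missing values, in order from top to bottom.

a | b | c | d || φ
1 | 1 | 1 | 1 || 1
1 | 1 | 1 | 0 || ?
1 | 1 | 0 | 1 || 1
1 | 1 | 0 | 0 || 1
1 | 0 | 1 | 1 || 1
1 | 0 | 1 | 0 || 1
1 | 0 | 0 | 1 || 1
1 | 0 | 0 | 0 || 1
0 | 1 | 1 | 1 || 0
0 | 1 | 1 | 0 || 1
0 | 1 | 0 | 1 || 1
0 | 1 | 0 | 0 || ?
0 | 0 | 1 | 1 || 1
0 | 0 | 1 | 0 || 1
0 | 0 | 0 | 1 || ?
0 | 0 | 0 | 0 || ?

0, 1, 1, 1

Row a=1, b=1, c=1, d=0: (c → ((b → ¬¬(a ⊕ d)) ↔ c)) = 1, ¬(b ∧ c) = 0, so the formula = 0.
Row a=0, b=1, c=0, d=0: (c → ((b → ¬¬(a ⊕ d)) ↔ c)) = 1, ¬(b ∧ c) = 1, so the formula = 1.
Row a=0, b=0, c=0, d=1: (c → ((b → ¬¬(a ⊕ d)) ↔ c)) = 1, ¬(b ∧ c) = 1, so the formula = 1.
Row a=0, b=0, c=0, d=0: (c → ((b → ¬¬(a ⊕ d)) ↔ c)) = 1, ¬(b ∧ c) = 1, so the formula = 1.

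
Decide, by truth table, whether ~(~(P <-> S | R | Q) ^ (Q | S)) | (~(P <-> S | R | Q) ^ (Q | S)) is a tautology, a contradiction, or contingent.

P  Q  R  S     (S | R | Q)  (P <-> (S | R | Q))  ~(P <-> (S | R | Q))  (Q | S)  φ
T  T  T  T          T                T                    F               T     T
T  T  T  F          T                T                    F               T     T
T  T  F  T          T                T                    F               T     T
T  T  F  F          T                T                    F               T     T
T  F  T  T          T                T                    F               T     T
T  F  T  F          T                T                    F               F     T
T  F  F  T          T                T                    F               T     T
T  F  F  F          F                F                    T               F     T
F  T  T  T          T                F                    T               T     T
F  T  T  F          T                F                    T               T     T
F  T  F  T          T                F                    T               T     T
F  T  F  F          T                F                    T               T     T
F  F  T  T          T                F                    T               T     T
F  F  T  F          T                F                    T               F     T
F  F  F  T          T                F                    T               T     T
F  F  F  F          F                T                    F               F     T
Every row is T, so the formula is a tautology.

tautology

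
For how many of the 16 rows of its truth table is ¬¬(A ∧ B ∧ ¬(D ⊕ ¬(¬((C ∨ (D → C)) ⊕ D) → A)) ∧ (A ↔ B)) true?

2

A | B | C | D | (D → C) | (C ∨ (D → C)) | ((C ∨ (D → C)) ⊕ D) | ¬((C ∨ (D → C)) ⊕ D) | (¬((C ∨ (D → C)) ⊕ D) → A) | ¬(¬((C ∨ (D → C)) ⊕ D) → A) | (A ↔ B) | φ
- | - | - | - | ------- | ------------- | ------------------- | -------------------- | -------------------------- | --------------------------- | ------- | -
T | T | T | T |    T    |       T       |          F          |          T           |             T              |              F              |    T    | F
T | T | T | F |    T    |       T       |          T          |          F           |             T              |              F              |    T    | T
T | T | F | T |    F    |       F       |          T          |          F           |             T              |              F              |    T    | F
T | T | F | F |    T    |       T       |          T          |          F           |             T              |              F              |    T    | T
T | F | T | T |    T    |       T       |          F          |          T           |             T              |              F              |    F    | F
T | F | T | F |    T    |       T       |          T          |          F           |             T              |              F              |    F    | F
T | F | F | T |    F    |       F       |          T          |          F           |             T              |              F              |    F    | F
T | F | F | F |    T    |       T       |          T          |          F           |             T              |              F              |    F    | F
F | T | T | T |    T    |       T       |          F          |          T           |             F              |              T              |    F    | F
F | T | T | F |    T    |       T       |          T          |          F           |             T              |              F              |    F    | F
F | T | F | T |    F    |       F       |          T          |          F           |             T              |              F              |    F    | F
F | T | F | F |    T    |       T       |          T          |          F           |             T              |              F              |    F    | F
F | F | T | T |    T    |       T       |          F          |          T           |             F              |              T              |    T    | F
F | F | T | F |    T    |       T       |          T          |          F           |             T              |              F              |    T    | F
F | F | F | T |    F    |       F       |          T          |          F           |             T              |              F              |    T    | F
F | F | F | F |    T    |       T       |          T          |          F           |             T              |              F              |    T    | F
The formula is true on 2 of the 16 rows.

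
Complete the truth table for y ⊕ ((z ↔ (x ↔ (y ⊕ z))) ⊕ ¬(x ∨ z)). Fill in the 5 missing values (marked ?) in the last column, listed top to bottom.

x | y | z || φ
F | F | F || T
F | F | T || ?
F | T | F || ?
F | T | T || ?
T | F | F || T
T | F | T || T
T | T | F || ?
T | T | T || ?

F, T, F, T, T

Row x=F, y=F, z=T: ((z ↔ (x ↔ (y ⊕ z))) ⊕ ¬(x ∨ z)) = F, so the formula = F.
Row x=F, y=T, z=F: ((z ↔ (x ↔ (y ⊕ z))) ⊕ ¬(x ∨ z)) = F, so the formula = T.
Row x=F, y=T, z=T: ((z ↔ (x ↔ (y ⊕ z))) ⊕ ¬(x ∨ z)) = T, so the formula = F.
Row x=T, y=T, z=F: ((z ↔ (x ↔ (y ⊕ z))) ⊕ ¬(x ∨ z)) = F, so the formula = T.
Row x=T, y=T, z=T: ((z ↔ (x ↔ (y ⊕ z))) ⊕ ¬(x ∨ z)) = F, so the formula = T.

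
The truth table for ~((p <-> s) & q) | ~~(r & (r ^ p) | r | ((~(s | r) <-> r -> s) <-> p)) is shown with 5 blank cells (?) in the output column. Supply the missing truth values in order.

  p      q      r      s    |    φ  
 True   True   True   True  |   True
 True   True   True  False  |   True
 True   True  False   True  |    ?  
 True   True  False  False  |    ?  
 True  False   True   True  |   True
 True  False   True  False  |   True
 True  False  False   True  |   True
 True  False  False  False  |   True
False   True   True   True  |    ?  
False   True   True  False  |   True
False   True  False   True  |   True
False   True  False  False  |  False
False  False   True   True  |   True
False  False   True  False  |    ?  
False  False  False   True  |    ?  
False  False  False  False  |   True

False, True, True, True, True

Row p=True, q=True, r=False, s=True: ~((p <-> s) & q) = False, ~~(r & (r ^ p) | r | ((~(s | r) <-> r -> s) <-> p)) = False, so the formula = False.
Row p=True, q=True, r=False, s=False: ~((p <-> s) & q) = True, ~~(r & (r ^ p) | r | ((~(s | r) <-> r -> s) <-> p)) = True, so the formula = True.
Row p=False, q=True, r=True, s=True: ~((p <-> s) & q) = True, ~~(r & (r ^ p) | r | ((~(s | r) <-> r -> s) <-> p)) = True, so the formula = True.
Row p=False, q=False, r=True, s=False: ~((p <-> s) & q) = True, ~~(r & (r ^ p) | r | ((~(s | r) <-> r -> s) <-> p)) = True, so the formula = True.
Row p=False, q=False, r=False, s=True: ~((p <-> s) & q) = True, ~~(r & (r ^ p) | r | ((~(s | r) <-> r -> s) <-> p)) = True, so the formula = True.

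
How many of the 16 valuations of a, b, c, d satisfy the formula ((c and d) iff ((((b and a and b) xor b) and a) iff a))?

a | b | c | d | (c and d) | (b and a and b) | ((b and a and b) xor b) | φ
- | - | - | - | --------- | --------------- | ----------------------- | -
T | T | T | T |     T     |        T        |            F            | F
T | T | T | F |     F     |        T        |            F            | T
T | T | F | T |     F     |        T        |            F            | T
T | T | F | F |     F     |        T        |            F            | T
T | F | T | T |     T     |        F        |            F            | F
T | F | T | F |     F     |        F        |            F            | T
T | F | F | T |     F     |        F        |            F            | T
T | F | F | F |     F     |        F        |            F            | T
F | T | T | T |     T     |        F        |            T            | T
F | T | T | F |     F     |        F        |            T            | F
F | T | F | T |     F     |        F        |            T            | F
F | T | F | F |     F     |        F        |            T            | F
F | F | T | T |     T     |        F        |            F            | T
F | F | T | F |     F     |        F        |            F            | F
F | F | F | T |     F     |        F        |            F            | F
F | F | F | F |     F     |        F        |            F            | F
The formula is true on 8 of the 16 rows.

8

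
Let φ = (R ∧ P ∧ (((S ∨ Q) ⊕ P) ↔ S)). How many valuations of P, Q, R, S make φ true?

1

P | Q | R | S || (S ∨ Q) | ((S ∨ Q) ⊕ P) | (((S ∨ Q) ⊕ P) ↔ S) | (R ∧ P ∧ (((S ∨ Q) ⊕ P) ↔ S))
T | T | T | T ||    T    |       F       |          F          |               F              
T | T | T | F ||    T    |       F       |          T          |               T              
T | T | F | T ||    T    |       F       |          F          |               F              
T | T | F | F ||    T    |       F       |          T          |               F              
T | F | T | T ||    T    |       F       |          F          |               F              
T | F | T | F ||    F    |       T       |          F          |               F              
T | F | F | T ||    T    |       F       |          F          |               F              
T | F | F | F ||    F    |       T       |          F          |               F              
F | T | T | T ||    T    |       T       |          T          |               F              
F | T | T | F ||    T    |       T       |          F          |               F              
F | T | F | T ||    T    |       T       |          T          |               F              
F | T | F | F ||    T    |       T       |          F          |               F              
F | F | T | T ||    T    |       T       |          T          |               F              
F | F | T | F ||    F    |       F       |          T          |               F              
F | F | F | T ||    T    |       T       |          T          |               F              
F | F | F | F ||    F    |       F       |          T          |               F              
The formula is true on 1 of the 16 rows.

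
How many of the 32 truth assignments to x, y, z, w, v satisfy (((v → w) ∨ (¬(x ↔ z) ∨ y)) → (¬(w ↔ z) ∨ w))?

25

x | y | z | w | v | φ
- | - | - | - | - | -
T | T | T | T | T | T
T | T | T | T | F | T
T | T | T | F | T | T
T | T | T | F | F | T
T | T | F | T | T | T
T | T | F | T | F | T
T | T | F | F | T | F
T | T | F | F | F | F
T | F | T | T | T | T
T | F | T | T | F | T
T | F | T | F | T | T
T | F | T | F | F | T
T | F | F | T | T | T
T | F | F | T | F | T
T | F | F | F | T | F
T | F | F | F | F | F
F | T | T | T | T | T
F | T | T | T | F | T
F | T | T | F | T | T
F | T | T | F | F | T
F | T | F | T | T | T
F | T | F | T | F | T
F | T | F | F | T | F
F | T | F | F | F | F
F | F | T | T | T | T
F | F | T | T | F | T
F | F | T | F | T | T
F | F | T | F | F | T
F | F | F | T | T | T
F | F | F | T | F | T
F | F | F | F | T | T
F | F | F | F | F | F
The formula is true on 25 of the 32 rows.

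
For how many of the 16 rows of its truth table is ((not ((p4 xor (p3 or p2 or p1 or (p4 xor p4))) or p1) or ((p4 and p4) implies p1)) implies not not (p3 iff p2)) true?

8

p1 | p2 | p3 | p4 | φ
-- | -- | -- | -- | -
T  | T  | T  | T  | T
T  | T  | T  | F  | T
T  | T  | F  | T  | F
T  | T  | F  | F  | F
T  | F  | T  | T  | F
T  | F  | T  | F  | F
T  | F  | F  | T  | T
T  | F  | F  | F  | T
F  | T  | T  | T  | T
F  | T  | T  | F  | T
F  | T  | F  | T  | F
F  | T  | F  | F  | F
F  | F  | T  | T  | F
F  | F  | T  | F  | F
F  | F  | F  | T  | T
F  | F  | F  | F  | T
The formula is true on 8 of the 16 rows.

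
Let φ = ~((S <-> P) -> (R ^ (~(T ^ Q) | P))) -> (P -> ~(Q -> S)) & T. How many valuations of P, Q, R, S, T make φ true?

26

P | Q | R | S | T | φ
- | - | - | - | - | -
0 | 0 | 0 | 0 | 0 | 1
0 | 0 | 0 | 0 | 1 | 1
0 | 0 | 0 | 1 | 0 | 1
0 | 0 | 0 | 1 | 1 | 1
0 | 0 | 1 | 0 | 0 | 0
0 | 0 | 1 | 0 | 1 | 1
0 | 0 | 1 | 1 | 0 | 1
0 | 0 | 1 | 1 | 1 | 1
0 | 1 | 0 | 0 | 0 | 0
0 | 1 | 0 | 0 | 1 | 1
0 | 1 | 0 | 1 | 0 | 1
0 | 1 | 0 | 1 | 1 | 1
0 | 1 | 1 | 0 | 0 | 1
0 | 1 | 1 | 0 | 1 | 1
0 | 1 | 1 | 1 | 0 | 1
0 | 1 | 1 | 1 | 1 | 1
1 | 0 | 0 | 0 | 0 | 1
1 | 0 | 0 | 0 | 1 | 1
1 | 0 | 0 | 1 | 0 | 1
1 | 0 | 0 | 1 | 1 | 1
1 | 0 | 1 | 0 | 0 | 1
1 | 0 | 1 | 0 | 1 | 1
1 | 0 | 1 | 1 | 0 | 0
1 | 0 | 1 | 1 | 1 | 0
1 | 1 | 0 | 0 | 0 | 1
1 | 1 | 0 | 0 | 1 | 1
1 | 1 | 0 | 1 | 0 | 1
1 | 1 | 0 | 1 | 1 | 1
1 | 1 | 1 | 0 | 0 | 1
1 | 1 | 1 | 0 | 1 | 1
1 | 1 | 1 | 1 | 0 | 0
1 | 1 | 1 | 1 | 1 | 0
The formula is true on 26 of the 32 rows.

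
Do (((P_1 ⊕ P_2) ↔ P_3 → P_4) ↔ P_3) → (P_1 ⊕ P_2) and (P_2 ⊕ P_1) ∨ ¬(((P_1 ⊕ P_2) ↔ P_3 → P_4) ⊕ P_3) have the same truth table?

not equivalent

P_1  P_2  P_3  P_4  |  φ  ψ
 0    0    0    0   |  0  1
 0    0    0    1   |  0  1
 0    0    1    0   |  0  1
 0    0    1    1   |  1  0
 0    1    0    0   |  1  1
 0    1    0    1   |  1  1
 0    1    1    0   |  1  1
 0    1    1    1   |  1  1
 1    0    0    0   |  1  1
 1    0    0    1   |  1  1
 1    0    1    0   |  1  1
 1    0    1    1   |  1  1
 1    1    0    0   |  0  1
 1    1    0    1   |  0  1
 1    1    1    0   |  0  1
 1    1    1    1   |  1  0
The columns differ at P_1=0, P_2=0, P_3=0, P_4=0 (φ=0, ψ=1), so they are not equivalent.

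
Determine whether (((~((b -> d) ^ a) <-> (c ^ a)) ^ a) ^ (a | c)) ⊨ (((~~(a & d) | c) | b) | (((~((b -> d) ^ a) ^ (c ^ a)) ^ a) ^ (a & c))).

a  b  c  d  |  φ  ψ
T  T  T  T  |  F  T
T  T  T  F  |  T  T
T  T  F  T  |  T  T
T  T  F  F  |  F  T
T  F  T  T  |  F  T
T  F  T  F  |  F  T
T  F  F  T  |  T  T
T  F  F  F  |  T  T
F  T  T  T  |  T  T
F  T  T  F  |  F  T
F  T  F  T  |  T  T
F  T  F  F  |  F  T
F  F  T  T  |  T  T
F  F  T  F  |  T  T
F  F  F  T  |  T  F
F  F  F  F  |  T  F
At a=F, b=F, c=F, d=T we have φ true but ψ false, so φ does not entail ψ.

no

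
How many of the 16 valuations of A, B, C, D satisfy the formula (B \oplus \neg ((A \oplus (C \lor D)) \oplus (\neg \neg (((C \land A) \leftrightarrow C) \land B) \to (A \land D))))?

8

A | B | C | D | (C \lor D) | (A \oplus (C \lor D)) | (C \land A) | (A \land D) | φ
- | - | - | - | ---------- | --------------------- | ----------- | ----------- | -
1 | 1 | 1 | 1 |     1      |           0           |      1      |      1      | 1
1 | 1 | 1 | 0 |     1      |           0           |      1      |      0      | 0
1 | 1 | 0 | 1 |     1      |           0           |      0      |      1      | 1
1 | 1 | 0 | 0 |     0      |           1           |      0      |      0      | 1
1 | 0 | 1 | 1 |     1      |           0           |      1      |      1      | 0
1 | 0 | 1 | 0 |     1      |           0           |      1      |      0      | 0
1 | 0 | 0 | 1 |     1      |           0           |      0      |      1      | 0
1 | 0 | 0 | 0 |     0      |           1           |      0      |      0      | 1
0 | 1 | 1 | 1 |     1      |           1           |      0      |      0      | 0
0 | 1 | 1 | 0 |     1      |           1           |      0      |      0      | 0
0 | 1 | 0 | 1 |     1      |           1           |      0      |      0      | 1
0 | 1 | 0 | 0 |     0      |           0           |      0      |      0      | 0
0 | 0 | 1 | 1 |     1      |           1           |      0      |      0      | 1
0 | 0 | 1 | 0 |     1      |           1           |      0      |      0      | 1
0 | 0 | 0 | 1 |     1      |           1           |      0      |      0      | 1
0 | 0 | 0 | 0 |     0      |           0           |      0      |      0      | 0
The formula is true on 8 of the 16 rows.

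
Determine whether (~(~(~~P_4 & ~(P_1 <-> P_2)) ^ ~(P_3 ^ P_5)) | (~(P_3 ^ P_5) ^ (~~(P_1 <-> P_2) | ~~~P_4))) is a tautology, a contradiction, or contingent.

tautology

 P_1  |  P_2  |  P_3  |  P_4  |  P_5  ||   φ  
False | False | False | False | False ||  True
False | False | False | False |  True ||  True
False | False | False |  True | False ||  True
False | False | False |  True |  True ||  True
False | False |  True | False | False ||  True
False | False |  True | False |  True ||  True
False | False |  True |  True | False ||  True
False | False |  True |  True |  True ||  True
False |  True | False | False | False ||  True
False |  True | False | False |  True ||  True
False |  True | False |  True | False ||  True
False |  True | False |  True |  True ||  True
False |  True |  True | False | False ||  True
False |  True |  True | False |  True ||  True
False |  True |  True |  True | False ||  True
False |  True |  True |  True |  True ||  True
 True | False | False | False | False ||  True
 True | False | False | False |  True ||  True
 True | False | False |  True | False ||  True
 True | False | False |  True |  True ||  True
 True | False |  True | False | False ||  True
 True | False |  True | False |  True ||  True
 True | False |  True |  True | False ||  True
 True | False |  True |  True |  True ||  True
 True |  True | False | False | False ||  True
 True |  True | False | False |  True ||  True
 True |  True | False |  True | False ||  True
 True |  True | False |  True |  True ||  True
 True |  True |  True | False | False ||  True
 True |  True |  True | False |  True ||  True
 True |  True |  True |  True | False ||  True
 True |  True |  True |  True |  True ||  True
Every row is True, so the formula is a tautology.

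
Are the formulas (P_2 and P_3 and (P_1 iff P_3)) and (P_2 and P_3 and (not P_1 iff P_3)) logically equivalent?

P_1  P_2  P_3  |  φ  ψ
 T    T    T   |  T  F
 T    T    F   |  F  F
 T    F    T   |  F  F
 T    F    F   |  F  F
 F    T    T   |  F  T
 F    T    F   |  F  F
 F    F    T   |  F  F
 F    F    F   |  F  F
The columns differ at P_1=T, P_2=T, P_3=T (φ=T, ψ=F), so they are not equivalent.

not equivalent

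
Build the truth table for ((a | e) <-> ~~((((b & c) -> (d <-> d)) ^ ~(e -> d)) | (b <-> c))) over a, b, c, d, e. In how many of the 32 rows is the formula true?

20

a  b  c  d  e  |  φ
T  T  T  T  T  |  T
T  T  T  T  F  |  T
T  T  T  F  T  |  T
T  T  T  F  F  |  T
T  T  F  T  T  |  T
T  T  F  T  F  |  T
T  T  F  F  T  |  F
T  T  F  F  F  |  T
T  F  T  T  T  |  T
T  F  T  T  F  |  T
T  F  T  F  T  |  F
T  F  T  F  F  |  T
T  F  F  T  T  |  T
T  F  F  T  F  |  T
T  F  F  F  T  |  T
T  F  F  F  F  |  T
F  T  T  T  T  |  T
F  T  T  T  F  |  F
F  T  T  F  T  |  T
F  T  T  F  F  |  F
F  T  F  T  T  |  T
F  T  F  T  F  |  F
F  T  F  F  T  |  F
F  T  F  F  F  |  F
F  F  T  T  T  |  T
F  F  T  T  F  |  F
F  F  T  F  T  |  F
F  F  T  F  F  |  F
F  F  F  T  T  |  T
F  F  F  T  F  |  F
F  F  F  F  T  |  T
F  F  F  F  F  |  F
The formula is true on 20 of the 32 rows.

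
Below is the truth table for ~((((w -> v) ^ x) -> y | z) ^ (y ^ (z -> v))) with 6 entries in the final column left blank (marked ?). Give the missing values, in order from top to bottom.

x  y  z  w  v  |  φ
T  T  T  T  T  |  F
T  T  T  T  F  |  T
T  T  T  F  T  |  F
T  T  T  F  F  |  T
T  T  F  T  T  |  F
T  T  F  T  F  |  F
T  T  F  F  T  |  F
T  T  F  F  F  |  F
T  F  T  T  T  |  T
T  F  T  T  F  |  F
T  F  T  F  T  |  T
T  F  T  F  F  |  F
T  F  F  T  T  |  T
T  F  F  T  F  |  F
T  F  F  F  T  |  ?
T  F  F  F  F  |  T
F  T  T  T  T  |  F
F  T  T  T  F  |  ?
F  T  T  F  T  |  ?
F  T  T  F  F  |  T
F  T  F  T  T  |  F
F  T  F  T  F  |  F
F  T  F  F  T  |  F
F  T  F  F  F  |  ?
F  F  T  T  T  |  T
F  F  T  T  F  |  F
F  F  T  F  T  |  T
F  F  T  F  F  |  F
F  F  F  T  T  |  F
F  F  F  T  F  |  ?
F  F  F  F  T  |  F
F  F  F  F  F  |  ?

Row x=T, y=F, z=F, w=F, v=T: (((w -> v) ^ x) -> y | z) = T, (y ^ (z -> v)) = T, ((((w -> v) ^ x) -> y | z) ^ (y ^ (z -> v))) = F, so the formula = T.
Row x=F, y=T, z=T, w=T, v=F: (((w -> v) ^ x) -> y | z) = T, (y ^ (z -> v)) = T, ((((w -> v) ^ x) -> y | z) ^ (y ^ (z -> v))) = F, so the formula = T.
Row x=F, y=T, z=T, w=F, v=T: (((w -> v) ^ x) -> y | z) = T, (y ^ (z -> v)) = F, ((((w -> v) ^ x) -> y | z) ^ (y ^ (z -> v))) = T, so the formula = F.
Row x=F, y=T, z=F, w=F, v=F: (((w -> v) ^ x) -> y | z) = T, (y ^ (z -> v)) = F, ((((w -> v) ^ x) -> y | z) ^ (y ^ (z -> v))) = T, so the formula = F.
Row x=F, y=F, z=F, w=T, v=F: (((w -> v) ^ x) -> y | z) = T, (y ^ (z -> v)) = T, ((((w -> v) ^ x) -> y | z) ^ (y ^ (z -> v))) = F, so the formula = T.
Row x=F, y=F, z=F, w=F, v=F: (((w -> v) ^ x) -> y | z) = F, (y ^ (z -> v)) = T, ((((w -> v) ^ x) -> y | z) ^ (y ^ (z -> v))) = T, so the formula = F.

T, T, F, F, T, F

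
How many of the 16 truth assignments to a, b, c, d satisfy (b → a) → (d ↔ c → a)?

10

  a   |   b   |   c   |   d   | (b → a) | (c → a) | (d ↔ (c → a)) | ((b → a) → (d ↔ (c → a)))
----- | ----- | ----- | ----- | ------- | ------- | ------------- | -------------------------
False | False | False | False |   True  |   True  |     False     |           False          
False | False | False |  True |   True  |   True  |      True     |            True          
False | False |  True | False |   True  |  False  |      True     |            True          
False | False |  True |  True |   True  |  False  |     False     |           False          
False |  True | False | False |  False  |   True  |     False     |            True          
False |  True | False |  True |  False  |   True  |      True     |            True          
False |  True |  True | False |  False  |  False  |      True     |            True          
False |  True |  True |  True |  False  |  False  |     False     |            True          
 True | False | False | False |   True  |   True  |     False     |           False          
 True | False | False |  True |   True  |   True  |      True     |            True          
 True | False |  True | False |   True  |   True  |     False     |           False          
 True | False |  True |  True |   True  |   True  |      True     |            True          
 True |  True | False | False |   True  |   True  |     False     |           False          
 True |  True | False |  True |   True  |   True  |      True     |            True          
 True |  True |  True | False |   True  |   True  |     False     |           False          
 True |  True |  True |  True |   True  |   True  |      True     |            True          
The formula is true on 10 of the 16 rows.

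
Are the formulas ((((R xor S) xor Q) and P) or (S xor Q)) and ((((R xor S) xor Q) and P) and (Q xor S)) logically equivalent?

not equivalent

  P      Q      R      S    |    φ      ψ  
 True   True   True   True  |   True  False
 True   True   True  False  |   True  False
 True   True  False   True  |  False  False
 True   True  False  False  |   True   True
 True  False   True   True  |   True  False
 True  False   True  False  |   True  False
 True  False  False   True  |   True   True
 True  False  False  False  |  False  False
False   True   True   True  |  False  False
False   True   True  False  |   True  False
False   True  False   True  |  False  False
False   True  False  False  |   True  False
False  False   True   True  |   True  False
False  False   True  False  |  False  False
False  False  False   True  |   True  False
False  False  False  False  |  False  False
The columns differ at P=True, Q=True, R=True, S=True (φ=True, ψ=False), so they are not equivalent.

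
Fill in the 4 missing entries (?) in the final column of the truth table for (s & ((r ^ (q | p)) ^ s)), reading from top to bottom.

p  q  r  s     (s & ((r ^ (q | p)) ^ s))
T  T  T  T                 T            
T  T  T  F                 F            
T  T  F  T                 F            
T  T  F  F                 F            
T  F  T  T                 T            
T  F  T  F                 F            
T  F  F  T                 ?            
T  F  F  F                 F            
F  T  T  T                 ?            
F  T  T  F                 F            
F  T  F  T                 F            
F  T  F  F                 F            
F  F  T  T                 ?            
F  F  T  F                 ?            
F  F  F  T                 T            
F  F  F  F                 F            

Row p=T, q=F, r=F, s=T: ((r ^ (q | p)) ^ s) = F, so (s & ((r ^ (q | p)) ^ s)) = F.
Row p=F, q=T, r=T, s=T: ((r ^ (q | p)) ^ s) = T, so (s & ((r ^ (q | p)) ^ s)) = T.
Row p=F, q=F, r=T, s=T: ((r ^ (q | p)) ^ s) = F, so (s & ((r ^ (q | p)) ^ s)) = F.
Row p=F, q=F, r=T, s=F: ((r ^ (q | p)) ^ s) = T, so (s & ((r ^ (q | p)) ^ s)) = F.

F, T, F, F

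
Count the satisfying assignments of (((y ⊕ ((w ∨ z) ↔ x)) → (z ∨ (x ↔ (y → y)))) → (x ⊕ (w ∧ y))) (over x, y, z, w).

x | y | z | w || (w ∨ z) | ((w ∨ z) ↔ x) | (y ⊕ ((w ∨ z) ↔ x)) | (y → y) | (x ↔ (y → y)) | (z ∨ (x ↔ (y → y))) | (w ∧ y) | (x ⊕ (w ∧ y)) | φ
0 | 0 | 0 | 0 ||    0    |       1       |          1          |    1    |       0       |          0          |    0    |       0       | 1
0 | 0 | 0 | 1 ||    1    |       0       |          0          |    1    |       0       |          0          |    0    |       0       | 0
0 | 0 | 1 | 0 ||    1    |       0       |          0          |    1    |       0       |          1          |    0    |       0       | 0
0 | 0 | 1 | 1 ||    1    |       0       |          0          |    1    |       0       |          1          |    0    |       0       | 0
0 | 1 | 0 | 0 ||    0    |       1       |          0          |    1    |       0       |          0          |    0    |       0       | 0
0 | 1 | 0 | 1 ||    1    |       0       |          1          |    1    |       0       |          0          |    1    |       1       | 1
0 | 1 | 1 | 0 ||    1    |       0       |          1          |    1    |       0       |          1          |    0    |       0       | 0
0 | 1 | 1 | 1 ||    1    |       0       |          1          |    1    |       0       |          1          |    1    |       1       | 1
1 | 0 | 0 | 0 ||    0    |       0       |          0          |    1    |       1       |          1          |    0    |       1       | 1
1 | 0 | 0 | 1 ||    1    |       1       |          1          |    1    |       1       |          1          |    0    |       1       | 1
1 | 0 | 1 | 0 ||    1    |       1       |          1          |    1    |       1       |          1          |    0    |       1       | 1
1 | 0 | 1 | 1 ||    1    |       1       |          1          |    1    |       1       |          1          |    0    |       1       | 1
1 | 1 | 0 | 0 ||    0    |       0       |          1          |    1    |       1       |          1          |    0    |       1       | 1
1 | 1 | 0 | 1 ||    1    |       1       |          0          |    1    |       1       |          1          |    1    |       0       | 0
1 | 1 | 1 | 0 ||    1    |       1       |          0          |    1    |       1       |          1          |    0    |       1       | 1
1 | 1 | 1 | 1 ||    1    |       1       |          0          |    1    |       1       |          1          |    1    |       0       | 0
The formula is true on 9 of the 16 rows.

9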